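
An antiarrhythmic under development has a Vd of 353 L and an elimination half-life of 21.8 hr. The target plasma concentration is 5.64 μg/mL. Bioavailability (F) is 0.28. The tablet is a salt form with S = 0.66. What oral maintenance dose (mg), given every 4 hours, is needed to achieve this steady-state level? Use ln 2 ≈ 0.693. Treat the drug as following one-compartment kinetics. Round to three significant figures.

1370 mg

CL = ln 2 · Vd / t½ = 0.693 × 353.0 / 21.8 = 11.22 L/h
D = CL × Css × τ / F / S = 11.22 × 5.64 × 4 / 0.28 / 0.66 = 1370 mg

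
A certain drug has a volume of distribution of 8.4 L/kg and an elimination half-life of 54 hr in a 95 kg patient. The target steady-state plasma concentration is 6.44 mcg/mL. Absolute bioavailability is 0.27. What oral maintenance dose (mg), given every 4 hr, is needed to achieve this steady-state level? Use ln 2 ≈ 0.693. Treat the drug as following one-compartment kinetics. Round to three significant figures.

Vd = 8.4 L/kg × 95 kg = 798.0 L
k = 0.693/54 = 0.01283 h⁻¹, so CL = k·Vd = 0.01283 × 798.0 = 10.24 L/h
D = CL × Css × τ / F = 10.24 × 6.44 × 4 / 0.27 = 977.0 mg

977 mg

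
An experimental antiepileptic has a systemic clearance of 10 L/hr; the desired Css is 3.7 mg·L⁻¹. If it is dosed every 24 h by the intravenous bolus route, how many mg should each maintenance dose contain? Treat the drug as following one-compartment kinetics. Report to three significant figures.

D = CL × Css × τ = 10.00 × 3.7 × 24 = 888.0 mg

888 mg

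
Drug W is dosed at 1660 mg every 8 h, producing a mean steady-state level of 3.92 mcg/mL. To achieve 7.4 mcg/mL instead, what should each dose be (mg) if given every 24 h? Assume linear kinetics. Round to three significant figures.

9400 mg

For first-order elimination, Css ∝ F·D/(CL·τ); F and CL are unchanged, so Css ∝ D/τ.
D₂ = D₁ × (Css,target / Css,current) × (τ₂/τ₁) = 1660 × (7.4/3.92) × (24/8) = 9401 mg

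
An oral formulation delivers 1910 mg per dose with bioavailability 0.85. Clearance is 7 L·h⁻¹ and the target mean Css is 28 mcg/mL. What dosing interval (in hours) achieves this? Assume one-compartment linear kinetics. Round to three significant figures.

F·D/τ = CL·Css → τ = F·D / (CL·Css).
τ = 0.85 × 1910 / (7 × 28) = 8.283 h

8.28 h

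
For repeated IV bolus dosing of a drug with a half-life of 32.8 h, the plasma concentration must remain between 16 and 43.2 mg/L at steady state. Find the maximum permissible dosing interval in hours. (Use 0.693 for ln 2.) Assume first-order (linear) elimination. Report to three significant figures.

k = 0.693 / t½ = 0.693 / 32.8 = 0.02113 h⁻¹
Between IV bolus doses, concentration decays as C = C₀·e^(−kτ), so C_peak/C_trough = e^(kτ).
τ_max = ln(C_peak/C_trough) / k = ln(43.2/16) / 0.02113 = 0.9933 / 0.02113 = 47.01 h

47.0 h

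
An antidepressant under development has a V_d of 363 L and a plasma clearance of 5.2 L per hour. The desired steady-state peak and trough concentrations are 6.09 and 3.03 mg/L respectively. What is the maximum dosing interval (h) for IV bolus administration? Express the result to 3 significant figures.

48.7 h

k = CL / Vd = 5.200 / 363.0 = 0.01433 h⁻¹
Between IV bolus doses, concentration decays as C = C₀·e^(−kτ), so C_peak/C_trough = e^(kτ).
τ_max = ln(C_peak/C_trough) / k = ln(6.09/3.03) / 0.01433 = 0.6981 / 0.01433 = 48.72 h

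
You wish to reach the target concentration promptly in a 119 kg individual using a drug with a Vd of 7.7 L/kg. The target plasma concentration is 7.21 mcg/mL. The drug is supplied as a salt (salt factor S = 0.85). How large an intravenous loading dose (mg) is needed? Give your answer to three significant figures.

Vd(total) = 119 kg × 7.7 L/kg = 916.3 L
LD = Vd × C / S = 916.3 × 7.210 / 0.85 = 7772 mg

7770 mg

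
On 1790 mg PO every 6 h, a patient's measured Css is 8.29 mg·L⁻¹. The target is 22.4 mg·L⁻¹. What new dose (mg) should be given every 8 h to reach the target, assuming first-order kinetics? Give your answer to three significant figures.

With linear kinetics, Css is proportional to dose rate (D/τ) at fixed clearance.
D₂ = D₁ × (Css,target / Css,current) × (τ₂/τ₁) = 1790 × (22.4/8.29) × (8/6) = 6449 mg

6450 mg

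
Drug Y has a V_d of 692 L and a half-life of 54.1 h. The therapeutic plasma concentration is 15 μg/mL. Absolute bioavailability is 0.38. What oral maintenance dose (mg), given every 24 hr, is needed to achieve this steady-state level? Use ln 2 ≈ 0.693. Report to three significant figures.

8400 mg

k = 0.693/54.1 = 0.01281 h⁻¹, so CL = k·Vd = 0.01281 × 692.0 = 8.865 L/h
D = CL × Css × τ / F = 8.865 × 15 × 24 / 0.38 = 8398 mg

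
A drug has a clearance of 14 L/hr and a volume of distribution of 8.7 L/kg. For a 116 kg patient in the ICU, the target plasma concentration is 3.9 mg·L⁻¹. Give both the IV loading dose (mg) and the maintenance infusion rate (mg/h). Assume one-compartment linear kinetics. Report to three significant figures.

(a) 3940 mg; (b) 54.6 mg/h

Vd = 8.7 L/kg × 116 kg = 1009 L
LD = Vd · C_target = 1009 × 3.9 = 3935 mg
Maintenance: replace elimination → rate = CL × Css = 14.00 × 3.9 = 54.60 mg/h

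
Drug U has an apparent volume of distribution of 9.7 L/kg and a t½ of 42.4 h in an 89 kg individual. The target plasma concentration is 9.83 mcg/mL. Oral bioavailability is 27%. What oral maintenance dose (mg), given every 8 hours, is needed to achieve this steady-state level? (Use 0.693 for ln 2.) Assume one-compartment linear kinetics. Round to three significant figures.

Vd = 9.7 L/kg × 89 kg = 863.3 L
k = 0.693/42.4 = 0.01634 h⁻¹, so CL = k·Vd = 0.01634 × 863.3 = 14.11 L/h
D = CL × Css × τ / F = 14.11 × 9.83 × 8 / 0.27 = 4110 mg

4110 mg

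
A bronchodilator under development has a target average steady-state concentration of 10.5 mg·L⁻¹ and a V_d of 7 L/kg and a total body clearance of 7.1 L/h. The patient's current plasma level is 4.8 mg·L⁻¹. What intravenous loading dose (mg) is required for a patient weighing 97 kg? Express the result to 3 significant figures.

Vd(total) = 97 kg × 7 L/kg = 679.0 L
The loading dose fills Vd to the target concentration.
Concentration deficit ΔC = 10.5 − 4.8 = 5.700 mg/L
LD = Vd × ΔC = 679.0 × 5.700 = 3870 mg

3870 mg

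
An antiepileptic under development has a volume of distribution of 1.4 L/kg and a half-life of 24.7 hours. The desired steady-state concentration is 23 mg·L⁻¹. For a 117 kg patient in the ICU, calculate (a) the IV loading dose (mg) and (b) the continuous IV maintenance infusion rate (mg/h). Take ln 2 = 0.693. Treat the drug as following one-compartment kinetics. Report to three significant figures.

(a) 3770 mg; (b) 106 mg/h

Total Vd = 1.4 × 117 = 163.8 L
LD = Vd × C = 163.8 × 23 = 3767 mg
CL = 0.693 × Vd / t½ = 0.693 × 163.8 / 24.7 = 4.596 L/h
Infusion rate = CL × Css = 4.596 × 23 = 105.7 mg/h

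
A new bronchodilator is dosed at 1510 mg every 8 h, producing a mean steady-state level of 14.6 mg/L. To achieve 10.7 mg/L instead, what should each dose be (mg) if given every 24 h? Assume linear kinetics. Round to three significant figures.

3320 mg

With linear kinetics, Css is proportional to dose rate (D/τ) at fixed clearance.
D₂ = D₁ × (Css,target / Css,current) × (τ₂/τ₁) = 1510 × (10.7/14.6) × (24/8) = 3320 mg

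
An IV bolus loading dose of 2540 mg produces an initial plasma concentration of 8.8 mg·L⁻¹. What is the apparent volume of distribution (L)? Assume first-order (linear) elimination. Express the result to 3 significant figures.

289 L

Immediately after an IV bolus, C₀ = Dose / Vd, so Vd = Dose / C₀.
Vd = 2540 / 8.8 = 288.6 L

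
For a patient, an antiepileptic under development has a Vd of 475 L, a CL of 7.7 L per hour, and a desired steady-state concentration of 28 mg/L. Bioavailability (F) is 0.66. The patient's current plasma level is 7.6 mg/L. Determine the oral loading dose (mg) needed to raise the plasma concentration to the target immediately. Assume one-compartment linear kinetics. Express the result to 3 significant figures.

14700 mg

The loading dose fills Vd to the target concentration.
Concentration deficit ΔC = 28 − 7.6 = 20.40 mg/L
LD = Vd × ΔC / F = 475.0 × 20.40 / 0.66 = 14680 mg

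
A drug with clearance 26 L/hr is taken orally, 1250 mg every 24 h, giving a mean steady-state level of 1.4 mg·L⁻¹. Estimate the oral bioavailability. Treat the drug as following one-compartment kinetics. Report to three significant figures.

0.699

F·D/τ = CL·Css at steady state → F = CL·Css·τ / D.
F = 26 × 1.4 × 24 / 1250 = 0.699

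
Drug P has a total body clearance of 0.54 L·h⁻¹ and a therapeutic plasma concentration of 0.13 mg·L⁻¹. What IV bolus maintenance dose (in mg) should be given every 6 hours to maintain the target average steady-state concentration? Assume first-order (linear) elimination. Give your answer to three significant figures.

D = CL × Css × τ = 0.5400 × 0.13 × 6 = 0.4212 mg

0.421 mg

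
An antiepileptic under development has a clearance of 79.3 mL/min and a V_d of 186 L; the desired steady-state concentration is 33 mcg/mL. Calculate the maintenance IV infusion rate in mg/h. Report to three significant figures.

Convert clearance: 79.3 mL/min × 60 min/h ÷ 1000 mL/L = 4.758 L/h
At steady state, infusion rate equals elimination rate: rate in = CL × Css.
R₀ = 4.758 × 33 = 157.0 mg/h

157 mg/h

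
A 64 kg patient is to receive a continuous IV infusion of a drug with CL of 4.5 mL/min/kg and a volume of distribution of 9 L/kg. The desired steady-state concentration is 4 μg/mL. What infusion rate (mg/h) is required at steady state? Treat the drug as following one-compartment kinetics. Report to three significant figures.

CL = 4.5 mL/min/kg × 64 kg = 288.0 mL/min = 288.0 × 60/1000 = 17.28 L/h
Infusion rate = CL · Css = 17.28 L/h × 4 mg/L = 69.12 mg/h

69.1 mg/h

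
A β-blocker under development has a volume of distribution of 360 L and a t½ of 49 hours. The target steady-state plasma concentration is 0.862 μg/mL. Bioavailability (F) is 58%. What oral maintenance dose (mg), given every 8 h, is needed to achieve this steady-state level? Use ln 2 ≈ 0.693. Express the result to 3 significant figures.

60.5 mg

CL = ln 2 · Vd / t½ = 0.693 × 360.0 / 49 = 5.091 L/h
D = CL × Css × τ / F = 5.091 × 0.862 × 8 / 0.58 = 60.53 mg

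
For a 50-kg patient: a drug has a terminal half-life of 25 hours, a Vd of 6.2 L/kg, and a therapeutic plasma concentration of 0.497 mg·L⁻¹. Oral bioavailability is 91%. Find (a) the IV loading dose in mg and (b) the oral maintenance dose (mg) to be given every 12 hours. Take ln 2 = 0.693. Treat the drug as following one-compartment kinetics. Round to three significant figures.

(a) 154 mg; (b) 56.3 mg

Vd = 6.2 L/kg × 50 kg = 310.0 L
LD = Vd × C = 310.0 × 0.497 = 154.1 mg
CL = 0.693 × Vd / t½ = 0.693 × 310.0 / 25 = 8.593 L/h
D = CL × Css × τ / F = 8.593 × 0.497 × 12 / 0.91 = 56.32 mg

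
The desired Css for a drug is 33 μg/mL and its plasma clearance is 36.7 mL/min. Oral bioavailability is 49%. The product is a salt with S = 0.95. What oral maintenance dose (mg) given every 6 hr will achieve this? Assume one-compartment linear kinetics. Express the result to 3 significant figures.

937 mg

CL = 36.7 mL/min × 60/1000 = 2.202 L/h
D = CL × Css × τ / F / S = 2.202 × 33 × 6 / 0.49 / 0.95 = 936.6 mg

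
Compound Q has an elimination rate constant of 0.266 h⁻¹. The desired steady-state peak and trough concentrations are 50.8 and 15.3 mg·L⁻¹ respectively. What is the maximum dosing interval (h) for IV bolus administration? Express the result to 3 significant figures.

Between IV bolus doses, concentration decays as C = C₀·e^(−kτ), so C_peak/C_trough = e^(kτ).
τ_max = ln(C_peak/C_trough) / k = ln(50.8/15.3) / 0.2660 = 1.200 / 0.2660 = 4.511 h

4.51 h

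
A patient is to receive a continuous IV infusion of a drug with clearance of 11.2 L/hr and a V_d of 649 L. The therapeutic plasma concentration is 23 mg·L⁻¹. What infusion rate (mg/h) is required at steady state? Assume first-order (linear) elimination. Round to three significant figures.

258 mg/h

Vd does not affect the maintenance rate; only clearance governs steady-state input.
R₀ = 11.20 × 23 = 257.6 mg/h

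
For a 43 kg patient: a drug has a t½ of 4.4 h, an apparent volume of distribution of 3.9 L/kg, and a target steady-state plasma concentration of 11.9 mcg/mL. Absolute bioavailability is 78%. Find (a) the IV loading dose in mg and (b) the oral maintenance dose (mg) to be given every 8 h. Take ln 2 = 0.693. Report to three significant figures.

Vd = 3.9 L/kg × 43 kg = 167.7 L
LD = Vd × C = 167.7 × 11.9 = 1996 mg
CL = 0.693 × Vd / t½ = 0.693 × 167.7 / 4.4 = 26.41 L/h
D = CL × Css × τ / F = 26.41 × 11.9 × 8 / 0.78 = 3223 mg

(a) 2000 mg; (b) 3220 mg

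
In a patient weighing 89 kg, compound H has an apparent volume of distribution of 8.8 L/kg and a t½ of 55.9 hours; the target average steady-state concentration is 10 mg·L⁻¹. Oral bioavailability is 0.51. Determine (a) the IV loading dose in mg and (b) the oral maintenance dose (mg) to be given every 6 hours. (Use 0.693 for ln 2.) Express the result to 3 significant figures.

Vd(total) = 89 kg × 8.8 L/kg = 783.2 L
LD = Vd × C = 783.2 × 10 = 7832 mg
CL = 0.693 × Vd / t½ = 0.693 × 783.2 / 55.9 = 9.709 L/h
D = CL × Css × τ / F = 9.709 × 10 × 6 / 0.51 = 1142 mg

(a) 7830 mg; (b) 1140 mg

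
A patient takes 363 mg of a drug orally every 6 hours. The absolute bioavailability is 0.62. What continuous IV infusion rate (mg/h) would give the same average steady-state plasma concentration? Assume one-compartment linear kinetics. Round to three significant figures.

Equivalent systemic input: infusion rate = F·D/τ.
Rate = 0.62 × 363 / 6 = 37.51 mg/h

37.5 mg/h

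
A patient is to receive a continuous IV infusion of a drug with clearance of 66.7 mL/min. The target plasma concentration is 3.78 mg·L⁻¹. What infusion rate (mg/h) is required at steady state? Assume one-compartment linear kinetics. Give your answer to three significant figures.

15.1 mg/h

CL = 66.7 mL/min = 66.7 × 0.06 = 4.002 L/h
Rate = CL × Css = 4.002 × 3.78 = 15.13 mg/h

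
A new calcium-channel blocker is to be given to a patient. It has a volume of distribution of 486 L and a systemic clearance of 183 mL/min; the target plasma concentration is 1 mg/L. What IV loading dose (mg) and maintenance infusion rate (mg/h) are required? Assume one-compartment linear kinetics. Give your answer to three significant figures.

(a) 486 mg; (b) 11.0 mg/h

LD = Vd · C_target = 486.0 × 1 = 486.0 mg
CL = 183 mL/min = 183 × 0.06 = 10.98 L/h
Maintenance infusion rate = CL × Css = 10.98 × 1 = 10.98 mg/h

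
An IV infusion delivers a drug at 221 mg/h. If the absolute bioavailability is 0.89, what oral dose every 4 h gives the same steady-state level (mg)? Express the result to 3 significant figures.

To maintain the same Css, the systemic dosing rate must be unchanged: F·D/τ = infusion rate.
D = rate × τ / F = 221 × 4 / 0.89 = 993.3 mg

993 mg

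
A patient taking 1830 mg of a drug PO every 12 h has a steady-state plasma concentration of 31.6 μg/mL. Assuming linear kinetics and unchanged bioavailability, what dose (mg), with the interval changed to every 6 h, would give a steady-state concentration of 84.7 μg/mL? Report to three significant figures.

2450 mg

With linear kinetics, Css is proportional to dose rate (D/τ) at fixed clearance.
D₂ = D₁ × (Css,target / Css,current) × (τ₂/τ₁) = 1830 × (84.7/31.6) × (6/12) = 2453 mg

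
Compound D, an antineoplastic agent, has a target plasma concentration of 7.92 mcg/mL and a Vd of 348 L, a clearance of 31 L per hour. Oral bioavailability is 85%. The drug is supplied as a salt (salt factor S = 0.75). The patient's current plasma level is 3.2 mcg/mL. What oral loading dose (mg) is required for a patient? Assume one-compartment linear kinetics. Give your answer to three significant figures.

Concentration deficit ΔC = 7.92 − 3.2 = 4.720 mg/L
LD = Vd × ΔC / F / S = 348.0 × 4.720 / 0.85 / 0.75 = 2577 mg

2580 mg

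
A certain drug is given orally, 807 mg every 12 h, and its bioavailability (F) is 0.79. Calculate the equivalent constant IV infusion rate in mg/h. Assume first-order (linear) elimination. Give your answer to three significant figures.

53.1 mg/h

Equivalent systemic input: infusion rate = F·D/τ.
Rate = 0.79 × 807 / 12 = 53.13 mg/h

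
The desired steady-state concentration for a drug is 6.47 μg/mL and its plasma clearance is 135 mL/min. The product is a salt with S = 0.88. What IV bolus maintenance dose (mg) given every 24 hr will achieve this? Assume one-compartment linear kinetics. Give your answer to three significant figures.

1430 mg

CL = 135 mL/min × 60/1000 = 8.100 L/h
At steady state, dose per interval replaces the amount cleared in that interval: S·D/τ = CL·Css.
D = CL × Css × τ / S = 8.100 × 6.47 × 24 / 0.88 = 1429 mg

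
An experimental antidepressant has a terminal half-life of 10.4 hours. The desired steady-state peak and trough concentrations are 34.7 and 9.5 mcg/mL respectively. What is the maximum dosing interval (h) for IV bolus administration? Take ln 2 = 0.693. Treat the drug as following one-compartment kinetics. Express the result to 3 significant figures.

k = 0.693 / t½ = 0.693 / 10.4 = 0.06663 h⁻¹
Between IV bolus doses, concentration decays as C = C₀·e^(−kτ), so C_peak/C_trough = e^(kτ).
τ_max = ln(C_peak/C_trough) / k = ln(34.7/9.5) / 0.06663 = 1.295 / 0.06663 = 19.44 h

19.4 h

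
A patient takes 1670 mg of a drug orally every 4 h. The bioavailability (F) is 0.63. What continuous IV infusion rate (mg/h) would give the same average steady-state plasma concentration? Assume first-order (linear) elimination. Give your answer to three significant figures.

263 mg/h

Equivalent systemic input: infusion rate = F·D/τ.
Rate = 0.63 × 1670 / 4 = 263.0 mg/h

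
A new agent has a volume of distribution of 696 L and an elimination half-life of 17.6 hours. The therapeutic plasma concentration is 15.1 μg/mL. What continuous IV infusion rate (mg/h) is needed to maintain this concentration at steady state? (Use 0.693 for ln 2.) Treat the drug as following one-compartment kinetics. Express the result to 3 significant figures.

CL = 0.693 × Vd / t½ = 0.693 × 696.0 / 17.6 = 27.41 L/h
Infusion rate = CL × Css = 27.41 × 15.1 = 413.9 mg/h

414 mg/h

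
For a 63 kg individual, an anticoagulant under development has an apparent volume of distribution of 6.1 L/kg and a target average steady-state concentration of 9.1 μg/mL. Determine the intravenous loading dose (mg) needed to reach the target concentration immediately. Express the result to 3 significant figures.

3500 mg

Vd = 6.1 L/kg × 63 kg = 384.3 L
LD = Vd × C = 384.3 × 9.100 = 3497 mg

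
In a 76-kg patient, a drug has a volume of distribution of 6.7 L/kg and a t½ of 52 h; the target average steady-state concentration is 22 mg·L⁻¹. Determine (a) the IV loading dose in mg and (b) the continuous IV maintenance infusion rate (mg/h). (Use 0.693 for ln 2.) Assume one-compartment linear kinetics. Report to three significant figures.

(a) 11200 mg; (b) 149 mg/h

Vd(total) = 76 kg × 6.7 L/kg = 509.2 L
LD = Vd × C = 509.2 × 22 = 11200 mg
CL = 0.693 × Vd / t½ = 0.693 × 509.2 / 52 = 6.786 L/h
Infusion rate = CL × Css = 6.786 × 22 = 149.3 mg/h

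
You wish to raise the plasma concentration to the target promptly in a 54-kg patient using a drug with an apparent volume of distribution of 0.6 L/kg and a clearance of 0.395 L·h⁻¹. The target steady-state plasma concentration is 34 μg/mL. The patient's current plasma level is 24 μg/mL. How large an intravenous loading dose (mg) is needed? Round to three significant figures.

Vd(total) = 54 kg × 0.6 L/kg = 32.40 L
LD is governed by Vd — clearance does not enter the loading-dose calculation.
Concentration deficit ΔC = 34 − 24 = 10.00 mg/L
LD = Vd × ΔC = 32.40 × 10.00 = 324.0 mg

324 mg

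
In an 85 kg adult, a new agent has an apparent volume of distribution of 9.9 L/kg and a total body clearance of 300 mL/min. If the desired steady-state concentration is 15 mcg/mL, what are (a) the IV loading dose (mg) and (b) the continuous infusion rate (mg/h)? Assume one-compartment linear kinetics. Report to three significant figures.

(a) 12600 mg; (b) 270 mg/h

Vd = 9.9 L/kg × 85 kg = 841.5 L
LD = Vd · C_target = 841.5 × 15 = 12620 mg
CL = 300 mL/min × 60/1000 = 18.00 L/h
Maintenance infusion rate = CL × Css = 18.00 × 15 = 270.0 mg/h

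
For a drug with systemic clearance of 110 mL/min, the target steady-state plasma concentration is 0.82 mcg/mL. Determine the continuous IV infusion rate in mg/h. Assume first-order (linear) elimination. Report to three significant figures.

5.41 mg/h

Convert clearance: 110 mL/min × 60 min/h ÷ 1000 mL/L = 6.600 L/h
At steady state, infusion rate equals elimination rate: rate in = CL × Css.
Rate = CL × Css = 6.600 × 0.82 = 5.412 mg/h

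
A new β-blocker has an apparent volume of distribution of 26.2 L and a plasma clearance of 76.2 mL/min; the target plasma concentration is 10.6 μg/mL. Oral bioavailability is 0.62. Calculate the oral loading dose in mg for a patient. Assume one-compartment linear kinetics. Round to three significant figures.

Loading dose depends on Vd (not clearance): it fills the distribution volume.
LD = Vd × C / F = 26.20 × 10.60 / 0.62 = 447.9 mg

448 mg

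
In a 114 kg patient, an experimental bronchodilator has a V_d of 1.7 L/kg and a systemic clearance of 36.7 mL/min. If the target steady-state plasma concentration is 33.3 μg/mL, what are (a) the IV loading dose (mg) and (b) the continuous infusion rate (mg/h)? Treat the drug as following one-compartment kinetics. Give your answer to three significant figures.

(a) 6450 mg; (b) 73.3 mg/h

Total Vd = 1.7 × 114 = 193.8 L
LD = Vd · C_target = 193.8 × 33.3 = 6454 mg
CL = 36.7 mL/min × 60/1000 = 2.202 L/h
Infusion rate = 2.202 L/h × 33.3 mg/L = 73.33 mg/h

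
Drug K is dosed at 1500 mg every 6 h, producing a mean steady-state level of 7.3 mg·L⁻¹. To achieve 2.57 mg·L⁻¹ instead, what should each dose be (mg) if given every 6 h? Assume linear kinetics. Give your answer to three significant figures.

With linear kinetics, Css is proportional to dose rate (D/τ) at fixed clearance.
D₂ = D₁ × (Css,target / Css,current) = 1500 × 2.57/7.3 = 528.1 mg

528 mg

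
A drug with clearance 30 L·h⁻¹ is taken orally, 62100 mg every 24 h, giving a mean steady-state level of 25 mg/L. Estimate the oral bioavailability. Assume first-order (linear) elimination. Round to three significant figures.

F·D/τ = CL·Css at steady state → F = CL·Css·τ / D.
F = 30 × 25 × 24 / 62100 = 0.290

0.290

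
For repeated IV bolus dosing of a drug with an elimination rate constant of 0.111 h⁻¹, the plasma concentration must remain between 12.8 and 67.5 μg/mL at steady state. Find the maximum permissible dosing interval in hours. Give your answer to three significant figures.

15.0 h

Between IV bolus doses, concentration decays as C = C₀·e^(−kτ), so C_peak/C_trough = e^(kτ).
τ_max = ln(C_peak/C_trough) / k = ln(67.5/12.8) / 0.1110 = 1.663 / 0.1110 = 14.98 h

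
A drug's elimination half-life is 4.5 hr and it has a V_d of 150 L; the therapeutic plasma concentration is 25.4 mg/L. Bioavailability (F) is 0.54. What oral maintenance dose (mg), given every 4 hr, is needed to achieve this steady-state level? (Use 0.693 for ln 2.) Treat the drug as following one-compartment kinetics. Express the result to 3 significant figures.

k = 0.693/4.5 = 0.1540 h⁻¹, so CL = k·Vd = 0.1540 × 150.0 = 23.10 L/h
D = CL × Css × τ / F = 23.10 × 25.4 × 4 / 0.54 = 4346 mg

4350 mg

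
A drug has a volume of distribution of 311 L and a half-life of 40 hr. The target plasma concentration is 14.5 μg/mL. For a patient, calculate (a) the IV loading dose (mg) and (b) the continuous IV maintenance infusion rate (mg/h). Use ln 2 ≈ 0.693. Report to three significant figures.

LD = Vd × C = 311.0 × 14.5 = 4510 mg
CL = 0.693 × Vd / t½ = 0.693 × 311.0 / 40 = 5.388 L/h
Infusion rate = CL × Css = 5.388 × 14.5 = 78.13 mg/h

(a) 4510 mg; (b) 78.1 mg/h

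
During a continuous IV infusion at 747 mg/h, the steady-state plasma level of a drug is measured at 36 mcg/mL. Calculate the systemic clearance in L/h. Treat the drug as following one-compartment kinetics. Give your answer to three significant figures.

At steady state, infusion rate = CL × Css, so CL = rate / Css.
CL = 747 / 36 = 20.75 L/h

20.8 L/h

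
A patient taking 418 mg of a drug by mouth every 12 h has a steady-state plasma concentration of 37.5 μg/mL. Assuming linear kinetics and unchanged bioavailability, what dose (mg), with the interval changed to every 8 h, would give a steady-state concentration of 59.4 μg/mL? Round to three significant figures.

441 mg

With linear kinetics, Css is proportional to dose rate (D/τ) at fixed clearance.
D₂ = D₁ × (Css,target / Css,current) × (τ₂/τ₁) = 418 × (59.4/37.5) × (8/12) = 441.4 mg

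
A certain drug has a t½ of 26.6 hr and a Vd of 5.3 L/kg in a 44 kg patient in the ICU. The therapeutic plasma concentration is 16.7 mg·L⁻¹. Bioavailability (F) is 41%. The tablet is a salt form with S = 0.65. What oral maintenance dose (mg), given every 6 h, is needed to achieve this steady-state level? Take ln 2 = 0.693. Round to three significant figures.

2280 mg

Vd(total) = 44 kg × 5.3 L/kg = 233.2 L
CL = 0.693 × Vd / t½ = 0.693 × 233.2 / 26.6 = 6.075 L/h
D = CL × Css × τ / F / S = 6.075 × 16.7 × 6 / 0.41 / 0.65 = 2284 mg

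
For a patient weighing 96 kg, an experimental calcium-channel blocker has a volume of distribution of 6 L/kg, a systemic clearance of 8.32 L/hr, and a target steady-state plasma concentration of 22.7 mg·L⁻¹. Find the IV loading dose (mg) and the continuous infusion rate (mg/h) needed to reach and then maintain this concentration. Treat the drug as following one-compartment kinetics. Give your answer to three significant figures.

Vd = 6 L/kg × 96 kg = 576.0 L
Loading dose = Vd × C = 576.0 × 22.7 = 13080 mg
Maintenance: replace elimination → rate = CL × Css = 8.320 × 22.7 = 188.9 mg/h

(a) 13100 mg; (b) 189 mg/h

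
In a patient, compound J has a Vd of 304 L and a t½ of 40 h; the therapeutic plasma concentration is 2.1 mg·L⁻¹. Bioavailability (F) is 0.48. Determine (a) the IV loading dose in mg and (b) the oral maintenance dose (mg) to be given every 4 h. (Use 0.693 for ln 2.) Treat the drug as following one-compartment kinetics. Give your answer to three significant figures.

(a) 638 mg; (b) 92.2 mg

LD = Vd × C = 304.0 × 2.1 = 638.4 mg
CL = 0.693 × Vd / t½ = 0.693 × 304.0 / 40 = 5.267 L/h
D = CL × Css × τ / F = 5.267 × 2.1 × 4 / 0.48 = 92.17 mg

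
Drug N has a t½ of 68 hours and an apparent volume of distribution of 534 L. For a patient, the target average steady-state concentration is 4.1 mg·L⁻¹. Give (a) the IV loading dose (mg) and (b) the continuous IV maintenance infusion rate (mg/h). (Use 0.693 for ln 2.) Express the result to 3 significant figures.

(a) 2190 mg; (b) 22.3 mg/h

LD = Vd × C = 534.0 × 4.1 = 2189 mg
CL = 0.693 × Vd / t½ = 0.693 × 534.0 / 68 = 5.442 L/h
Infusion rate = CL × Css = 5.442 × 4.1 = 22.31 mg/h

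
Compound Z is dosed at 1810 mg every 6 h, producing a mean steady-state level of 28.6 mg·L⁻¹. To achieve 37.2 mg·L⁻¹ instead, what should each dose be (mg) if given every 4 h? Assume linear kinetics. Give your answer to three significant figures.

With linear kinetics, Css is proportional to dose rate (D/τ) at fixed clearance.
D₂ = D₁ × (Css,target / Css,current) × (τ₂/τ₁) = 1810 × (37.2/28.6) × (4/6) = 1570 mg

1570 mg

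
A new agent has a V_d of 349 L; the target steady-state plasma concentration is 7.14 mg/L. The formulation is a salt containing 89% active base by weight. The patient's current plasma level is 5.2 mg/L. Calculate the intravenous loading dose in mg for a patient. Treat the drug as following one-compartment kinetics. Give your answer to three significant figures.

761 mg

The loading dose fills Vd to the target concentration.
Concentration deficit ΔC = 7.14 − 5.2 = 1.940 mg/L
LD = Vd × ΔC / S = 349.0 × 1.940 / 0.89 = 760.7 mg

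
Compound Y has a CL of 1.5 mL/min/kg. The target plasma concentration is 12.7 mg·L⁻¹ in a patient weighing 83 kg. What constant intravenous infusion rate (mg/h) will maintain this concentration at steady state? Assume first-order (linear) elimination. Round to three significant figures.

CL = 1.5 mL/min/kg × 83 kg = 124.5 mL/min = 124.5 × 60/1000 = 7.470 L/h
R₀ = 7.470 × 12.7 = 94.87 mg/h

94.9 mg/h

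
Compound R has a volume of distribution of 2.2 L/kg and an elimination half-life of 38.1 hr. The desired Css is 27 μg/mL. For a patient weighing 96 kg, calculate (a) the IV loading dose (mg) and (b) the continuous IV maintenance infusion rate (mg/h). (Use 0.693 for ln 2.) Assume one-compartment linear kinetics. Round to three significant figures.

Vd(total) = 96 kg × 2.2 L/kg = 211.2 L
LD = Vd × C = 211.2 × 27 = 5702 mg
CL = 0.693 × Vd / t½ = 0.693 × 211.2 / 38.1 = 3.842 L/h
Infusion rate = CL × Css = 3.842 × 27 = 103.7 mg/h

(a) 5700 mg; (b) 104 mg/h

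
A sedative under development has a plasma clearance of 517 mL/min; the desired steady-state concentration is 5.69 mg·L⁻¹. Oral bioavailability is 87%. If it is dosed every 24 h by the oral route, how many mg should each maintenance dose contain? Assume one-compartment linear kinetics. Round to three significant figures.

CL = 517 mL/min × 60/1000 = 31.02 L/h
D = CL × Css × τ / F = 31.02 × 5.69 × 24 / 0.87 = 4869 mg

4870 mg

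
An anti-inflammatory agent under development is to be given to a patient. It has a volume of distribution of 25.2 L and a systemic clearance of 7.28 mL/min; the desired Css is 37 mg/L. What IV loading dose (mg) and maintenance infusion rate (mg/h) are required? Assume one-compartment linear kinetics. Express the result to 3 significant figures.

(a) 932 mg; (b) 16.2 mg/h

LD = Vd · C_target = 25.20 × 37 = 932.4 mg
CL = 7.28 mL/min × 60/1000 = 0.4368 L/h
Infusion rate = 0.4368 L/h × 37 mg/L = 16.16 mg/h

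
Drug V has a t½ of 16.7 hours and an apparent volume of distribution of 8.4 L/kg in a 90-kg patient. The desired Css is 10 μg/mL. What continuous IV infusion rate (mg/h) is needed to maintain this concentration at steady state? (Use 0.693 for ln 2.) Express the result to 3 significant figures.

Vd = 8.4 L/kg × 90 kg = 756.0 L
CL = 0.693 × Vd / t½ = 0.693 × 756.0 / 16.7 = 31.37 L/h
Infusion rate = CL × Css = 31.37 × 10 = 313.7 mg/h

314 mg/h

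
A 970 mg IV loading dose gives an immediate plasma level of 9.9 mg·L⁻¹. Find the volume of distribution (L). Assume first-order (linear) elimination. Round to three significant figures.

Immediately after an IV bolus, C₀ = Dose / Vd, so Vd = Dose / C₀.
Vd = 970 / 9.9 = 97.98 L

98.0 L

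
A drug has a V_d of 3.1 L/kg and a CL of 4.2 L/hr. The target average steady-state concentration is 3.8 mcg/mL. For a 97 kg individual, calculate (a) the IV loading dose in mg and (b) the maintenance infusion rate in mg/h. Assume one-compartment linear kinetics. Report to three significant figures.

Vd = 3.1 L/kg × 97 kg = 300.7 L
LD = Vd · C_target = 300.7 × 3.8 = 1143 mg
Maintenance infusion rate = CL × Css = 4.200 × 3.8 = 15.96 mg/h

(a) 1140 mg; (b) 16.0 mg/h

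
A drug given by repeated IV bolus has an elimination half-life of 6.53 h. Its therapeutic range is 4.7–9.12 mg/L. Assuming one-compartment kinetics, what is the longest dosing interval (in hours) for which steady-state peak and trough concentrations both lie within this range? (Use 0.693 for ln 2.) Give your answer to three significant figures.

k = 0.693 / t½ = 0.693 / 6.53 = 0.1061 h⁻¹
Between IV bolus doses, concentration decays as C = C₀·e^(−kτ), so C_peak/C_trough = e^(kτ).
τ_max = ln(C_peak/C_trough) / k = ln(9.12/4.7) / 0.1061 = 0.6629 / 0.1061 = 6.248 h

6.25 h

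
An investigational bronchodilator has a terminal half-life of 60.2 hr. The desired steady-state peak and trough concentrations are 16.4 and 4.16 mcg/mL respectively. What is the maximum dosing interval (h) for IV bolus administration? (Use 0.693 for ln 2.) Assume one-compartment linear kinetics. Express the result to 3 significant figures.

k = 0.693 / t½ = 0.693 / 60.2 = 0.01151 h⁻¹
Between IV bolus doses, concentration decays as C = C₀·e^(−kτ), so C_peak/C_trough = e^(kτ).
τ_max = ln(C_peak/C_trough) / k = ln(16.4/4.16) / 0.01151 = 1.372 / 0.01151 = 119.2 h

119 h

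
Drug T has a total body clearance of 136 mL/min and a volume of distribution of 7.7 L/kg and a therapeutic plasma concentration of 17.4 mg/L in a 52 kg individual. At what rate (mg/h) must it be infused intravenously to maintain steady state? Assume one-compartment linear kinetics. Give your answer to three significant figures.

142 mg/h

CL = 136 mL/min = 136 × 0.06 = 8.160 L/h
Maintenance depends on clearance, not Vd — rate in must match rate out.
Infusion rate = CL · Css = 8.160 L/h × 17.4 mg/L = 142.0 mg/h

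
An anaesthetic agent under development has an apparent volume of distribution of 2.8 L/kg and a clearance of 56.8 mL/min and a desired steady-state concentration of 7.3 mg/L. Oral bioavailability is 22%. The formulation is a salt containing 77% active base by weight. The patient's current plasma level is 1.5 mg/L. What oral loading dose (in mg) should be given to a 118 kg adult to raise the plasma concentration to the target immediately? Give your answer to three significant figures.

11300 mg

Vd(total) = 118 kg × 2.8 L/kg = 330.4 L
Concentration deficit ΔC = 7.3 − 1.5 = 5.800 mg/L
LD = Vd × ΔC / F / S = 330.4 × 5.800 / 0.22 / 0.77 = 11310 mg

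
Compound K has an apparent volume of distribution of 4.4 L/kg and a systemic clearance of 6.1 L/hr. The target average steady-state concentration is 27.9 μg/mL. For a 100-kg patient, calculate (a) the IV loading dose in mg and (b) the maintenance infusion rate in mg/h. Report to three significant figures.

Vd = 4.4 L/kg × 100 kg = 440.0 L
LD = Vd · C_target = 440.0 × 27.9 = 12280 mg
Maintenance infusion rate = CL × Css = 6.100 × 27.9 = 170.2 mg/h

(a) 12300 mg; (b) 170 mg/h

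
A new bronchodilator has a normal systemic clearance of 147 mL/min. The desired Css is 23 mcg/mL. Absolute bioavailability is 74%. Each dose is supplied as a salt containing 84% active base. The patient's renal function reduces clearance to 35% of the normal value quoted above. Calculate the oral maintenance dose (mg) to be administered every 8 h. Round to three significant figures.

CL = 147 mL/min × 60/1000 = 8.820 L/h
Patient clearance = 0.35 × 8.820 = 3.087 L/h
D = CL × Css × τ / F / S = 3.087 × 23 × 8 / 0.74 / 0.84 = 913.8 mg

914 mg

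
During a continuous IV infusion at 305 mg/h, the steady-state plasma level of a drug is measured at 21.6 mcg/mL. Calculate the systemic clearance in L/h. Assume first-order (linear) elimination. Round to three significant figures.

14.1 L/h

At steady state, infusion rate = CL × Css, so CL = rate / Css.
CL = 305 / 21.6 = 14.12 L/h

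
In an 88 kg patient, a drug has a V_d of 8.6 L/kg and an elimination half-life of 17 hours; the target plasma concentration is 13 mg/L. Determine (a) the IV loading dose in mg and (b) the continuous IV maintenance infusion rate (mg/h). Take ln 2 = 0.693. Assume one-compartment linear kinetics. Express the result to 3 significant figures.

(a) 9840 mg; (b) 401 mg/h

Vd(total) = 88 kg × 8.6 L/kg = 756.8 L
LD = Vd × C = 756.8 × 13 = 9838 mg
CL = 0.693 × Vd / t½ = 0.693 × 756.8 / 17 = 30.85 L/h
Infusion rate = CL × Css = 30.85 × 13 = 401.1 mg/h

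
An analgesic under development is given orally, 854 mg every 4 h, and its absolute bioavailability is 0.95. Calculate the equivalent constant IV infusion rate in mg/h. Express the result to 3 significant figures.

203 mg/h

Equivalent systemic input: infusion rate = F·D/τ.
Rate = 0.95 × 854 / 4 = 202.8 mg/h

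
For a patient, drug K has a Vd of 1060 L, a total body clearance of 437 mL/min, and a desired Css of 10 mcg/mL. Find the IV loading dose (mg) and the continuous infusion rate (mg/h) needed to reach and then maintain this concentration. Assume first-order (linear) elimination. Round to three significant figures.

LD = Vd · C_target = 1060 × 10 = 10600 mg
CL = 437 mL/min = 437 × 0.06 = 26.22 L/h
Maintenance infusion rate = CL × Css = 26.22 × 10 = 262.2 mg/h

(a) 10600 mg; (b) 262 mg/h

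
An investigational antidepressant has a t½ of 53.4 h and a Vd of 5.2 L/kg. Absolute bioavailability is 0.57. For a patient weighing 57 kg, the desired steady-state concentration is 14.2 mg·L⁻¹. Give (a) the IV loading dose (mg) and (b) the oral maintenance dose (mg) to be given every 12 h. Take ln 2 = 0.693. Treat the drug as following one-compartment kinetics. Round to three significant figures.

Vd = 5.2 L/kg × 57 kg = 296.4 L
LD = Vd × C = 296.4 × 14.2 = 4209 mg
CL = 0.693 × Vd / t½ = 0.693 × 296.4 / 53.4 = 3.847 L/h
D = CL × Css × τ / F = 3.847 × 14.2 × 12 / 0.57 = 1150 mg

(a) 4210 mg; (b) 1150 mg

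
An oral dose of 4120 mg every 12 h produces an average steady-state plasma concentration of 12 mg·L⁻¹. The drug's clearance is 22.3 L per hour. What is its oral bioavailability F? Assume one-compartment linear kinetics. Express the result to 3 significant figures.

0.779

F·D/τ = CL·Css at steady state → F = CL·Css·τ / D.
F = 22.3 × 12 × 12 / 4120 = 0.779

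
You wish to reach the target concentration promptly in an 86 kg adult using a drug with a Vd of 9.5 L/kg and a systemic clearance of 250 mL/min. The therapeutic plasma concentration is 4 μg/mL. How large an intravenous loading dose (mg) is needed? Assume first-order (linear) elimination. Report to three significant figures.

Vd = 9.5 L/kg × 86 kg = 817.0 L
LD = Vd × C = 817.0 × 4.000 = 3268 mg

3270 mg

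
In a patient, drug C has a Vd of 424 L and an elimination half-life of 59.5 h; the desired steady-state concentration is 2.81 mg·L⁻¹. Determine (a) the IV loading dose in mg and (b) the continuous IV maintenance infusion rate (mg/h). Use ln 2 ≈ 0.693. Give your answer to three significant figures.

(a) 1190 mg; (b) 13.9 mg/h

LD = Vd × C = 424.0 × 2.81 = 1191 mg
CL = 0.693 × Vd / t½ = 0.693 × 424.0 / 59.5 = 4.938 L/h
Infusion rate = CL × Css = 4.938 × 2.81 = 13.88 mg/h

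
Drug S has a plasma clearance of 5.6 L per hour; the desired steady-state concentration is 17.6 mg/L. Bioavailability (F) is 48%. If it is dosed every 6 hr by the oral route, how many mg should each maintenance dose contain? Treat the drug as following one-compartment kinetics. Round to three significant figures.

D = CL × Css × τ / F = 5.600 × 17.6 × 6 / 0.48 = 1232 mg

1230 mg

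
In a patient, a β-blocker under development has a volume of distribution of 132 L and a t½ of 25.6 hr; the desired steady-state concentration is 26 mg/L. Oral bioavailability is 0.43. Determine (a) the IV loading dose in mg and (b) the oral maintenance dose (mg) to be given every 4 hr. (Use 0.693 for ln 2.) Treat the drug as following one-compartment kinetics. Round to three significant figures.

LD = Vd × C = 132.0 × 26 = 3432 mg
CL = 0.693 × Vd / t½ = 0.693 × 132.0 / 25.6 = 3.573 L/h
D = CL × Css × τ / F = 3.573 × 26 × 4 / 0.43 = 864.2 mg

(a) 3430 mg; (b) 864 mg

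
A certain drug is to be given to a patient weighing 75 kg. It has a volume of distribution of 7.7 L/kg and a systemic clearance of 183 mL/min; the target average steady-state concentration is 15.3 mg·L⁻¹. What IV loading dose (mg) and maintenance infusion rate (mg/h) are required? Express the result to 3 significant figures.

(a) 8840 mg; (b) 168 mg/h

Total Vd = 7.7 × 75 = 577.5 L
Loading dose = Vd × C = 577.5 × 15.3 = 8836 mg
CL = 183 mL/min = 183 × 0.06 = 10.98 L/h
Infusion rate = 10.98 L/h × 15.3 mg/L = 168.0 mg/h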